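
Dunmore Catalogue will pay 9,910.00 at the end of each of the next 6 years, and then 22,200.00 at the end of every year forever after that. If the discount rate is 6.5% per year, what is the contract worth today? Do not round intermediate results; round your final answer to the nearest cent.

282042.40

PV of 6-year annuity: 9,910.00 × [1 − (1+0.065)^−6] / 0.065 = 47974.44435
Perpetuity value at year 6: 22,200.00 / 0.065 = 341538.46154
PV of perpetuity: 341538.46154 / (1+0.065)^6 = 234067.96057
Total PV = 47974.44435 + 234067.96057 = 282042.40492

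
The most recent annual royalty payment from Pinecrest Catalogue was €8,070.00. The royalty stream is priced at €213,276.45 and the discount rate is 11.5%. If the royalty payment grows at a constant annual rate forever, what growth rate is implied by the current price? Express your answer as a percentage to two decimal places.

P = D₀(1+g)/(r−g) ⇒ P(r−g) = D₀(1+g) ⇒ g(P+D₀) = P·r − D₀
g = (P·r − D₀)/(P + D₀) = (€213,276.45×0.115 − €8,070.00) / (€213,276.45 + €8,070.00) = 0.074349

7.43%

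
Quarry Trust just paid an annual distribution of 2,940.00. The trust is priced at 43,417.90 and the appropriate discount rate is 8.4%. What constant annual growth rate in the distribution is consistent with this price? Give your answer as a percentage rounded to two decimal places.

P = D₀(1+g)/(r−g) ⇒ P(r−g) = D₀(1+g) ⇒ g(P+D₀) = P·r − D₀
g = (P·r − D₀)/(P + D₀) = (43,417.90×0.084 − 2,940.00) / (43,417.90 + 2,940.00) = 0.015253

1.53%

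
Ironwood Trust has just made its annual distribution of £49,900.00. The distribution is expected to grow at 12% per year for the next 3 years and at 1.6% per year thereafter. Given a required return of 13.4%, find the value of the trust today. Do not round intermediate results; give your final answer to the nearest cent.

£559964.27

D_1 = 55888.00000
D_2 = 62594.56000
D_3 = 70105.90720
Terminal value at year 3: TV = D_3×(1+g_2)/(r−g_2) = 71227.60172/0.118 = 603623.74335
P_0 = D_1/(1+r)^1 + D_2/(1+r)^2 + D_3/(1+r)^3 + TV/(1+r)^3
    = 49283.95062 + 48675.50678 + 48074.57460 + 413930.23554 = 559964.26754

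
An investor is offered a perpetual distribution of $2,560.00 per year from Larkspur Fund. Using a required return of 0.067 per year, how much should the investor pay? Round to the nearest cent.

Level perpetuity: PV = C / r = $2,560.00 / 0.067 = $38,208.96

$38208.96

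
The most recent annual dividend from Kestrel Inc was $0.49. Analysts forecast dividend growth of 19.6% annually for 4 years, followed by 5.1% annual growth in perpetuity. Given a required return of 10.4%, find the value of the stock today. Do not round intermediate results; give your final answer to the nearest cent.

D_1 = 0.58604
D_2 = 0.70090
D_3 = 0.83828
D_4 = 1.00258
Terminal value at year 4: TV = D_4×(1+g_2)/(r−g_2) = 1.05372/0.053 = 19.88143
P_0 = D_1/(1+r)^1 + D_2/(1+r)^2 + D_3/(1+r)^3 + D_4/(1+r)^4 + TV/(1+r)^4
    = 0.53083 + 0.57507 + 0.62299 + 0.67491 + 13.38355 = 15.78735

$15.79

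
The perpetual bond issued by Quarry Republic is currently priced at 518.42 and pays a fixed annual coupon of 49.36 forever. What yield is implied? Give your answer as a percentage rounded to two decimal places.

P = C/r ⇒ r = C/P = 49.36/518.42 = 0.095212

9.52%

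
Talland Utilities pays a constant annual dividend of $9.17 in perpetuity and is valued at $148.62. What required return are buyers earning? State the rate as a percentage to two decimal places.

6.17%

P = C/r ⇒ r = C/P = $9.17/$148.62 = 0.061701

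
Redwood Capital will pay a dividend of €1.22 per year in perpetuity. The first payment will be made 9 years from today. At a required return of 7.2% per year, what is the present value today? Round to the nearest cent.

Value at end of year 8: C / r = €1.22 / 0.072 = €16.9444
Discount to today: PV = €16.9444 / (1 + 0.072)^8 = €16.9444 / 1.744047 = €9.72

€9.72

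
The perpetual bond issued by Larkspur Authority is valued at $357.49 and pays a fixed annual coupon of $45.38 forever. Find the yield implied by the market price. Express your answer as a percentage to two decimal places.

P = C/r ⇒ r = C/P = $45.38/$357.49 = 0.126941

12.69%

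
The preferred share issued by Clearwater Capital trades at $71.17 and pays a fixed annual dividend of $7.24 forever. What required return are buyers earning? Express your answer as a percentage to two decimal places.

10.17%

P = C/r ⇒ r = C/P = $7.24/$71.17 = 0.101728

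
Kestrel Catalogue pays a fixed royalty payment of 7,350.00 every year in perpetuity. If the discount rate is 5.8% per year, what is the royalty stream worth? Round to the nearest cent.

Level perpetuity: PV = C / r = 7,350.00 / 0.058 = 126,724.14

126724.14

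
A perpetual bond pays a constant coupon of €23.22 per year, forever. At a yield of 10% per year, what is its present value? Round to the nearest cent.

€232.20

Level perpetuity: PV = C / r = €23.22 / 0.1 = €232.20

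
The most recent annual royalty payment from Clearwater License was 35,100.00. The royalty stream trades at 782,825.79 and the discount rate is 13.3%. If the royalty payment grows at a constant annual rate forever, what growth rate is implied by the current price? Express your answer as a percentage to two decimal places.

P = D₀(1+g)/(r−g) ⇒ P(r−g) = D₀(1+g) ⇒ g(P+D₀) = P·r − D₀
g = (P·r − D₀)/(P + D₀) = (782,825.79×0.133 − 35,100.00) / (782,825.79 + 35,100.00) = 0.084379

8.44%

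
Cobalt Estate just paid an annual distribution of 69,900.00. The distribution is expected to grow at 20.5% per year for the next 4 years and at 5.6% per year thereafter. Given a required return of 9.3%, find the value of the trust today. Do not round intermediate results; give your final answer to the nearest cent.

D_1 = 84229.50000
D_2 = 101496.54750
D_3 = 122303.33974
D_4 = 147375.52438
Terminal value at year 4: TV = D_4×(1+g_2)/(r−g_2) = 155628.55375/0.037 = 4206177.12836
P_0 = D_1/(1+r)^1 + D_2/(1+r)^2 + D_3/(1+r)^3 + D_4/(1+r)^4 + TV/(1+r)^4
    = 77062.67155 + 84959.30395 + 93665.10636 + 103262.99466 + 2947181.68555 = 3306131.76207

3306131.76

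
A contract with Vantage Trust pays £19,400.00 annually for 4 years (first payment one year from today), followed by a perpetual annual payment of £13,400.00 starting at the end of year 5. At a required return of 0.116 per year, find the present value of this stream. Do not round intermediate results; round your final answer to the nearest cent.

£133895.94

PV of 4-year annuity: £19,400.00 × [1 − (1+0.116)^−4] / 0.116 = 59424.44911
Perpetuity value at year 4: £13,400.00 / 0.116 = 115517.24138
PV of perpetuity: 115517.24138 / (1+0.116)^4 = 74471.48787
Total PV = 59424.44911 + 74471.48787 = 133895.93698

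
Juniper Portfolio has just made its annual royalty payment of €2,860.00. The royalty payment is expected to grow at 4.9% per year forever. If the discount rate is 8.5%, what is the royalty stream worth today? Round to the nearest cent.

D₁ = D₀ × (1 + g) = €2,860.00 × 1.049 = €3,000.1400
Growing perpetuity: P = D₁ / (r − g) = €3,000.1400 / (0.085 − 0.049) = €83,337.22

€83337.22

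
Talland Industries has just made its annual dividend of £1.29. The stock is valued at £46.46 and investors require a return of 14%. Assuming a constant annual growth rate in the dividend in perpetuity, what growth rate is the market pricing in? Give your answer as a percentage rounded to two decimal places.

10.92%

P = D₀(1+g)/(r−g) ⇒ P(r−g) = D₀(1+g) ⇒ g(P+D₀) = P·r − D₀
g = (P·r − D₀)/(P + D₀) = (£46.46×0.14 − £1.29) / (£46.46 + £1.29) = 0.109202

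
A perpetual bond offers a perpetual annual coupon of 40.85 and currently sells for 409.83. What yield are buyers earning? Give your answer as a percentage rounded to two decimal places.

P = C/r ⇒ r = C/P = 40.85/409.83 = 0.099675

9.97%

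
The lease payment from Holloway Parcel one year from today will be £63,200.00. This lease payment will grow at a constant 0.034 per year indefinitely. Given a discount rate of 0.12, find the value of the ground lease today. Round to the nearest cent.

£734883.72

Growing perpetuity: P = D₁ / (r − g) = £63,200.0000 / (0.12 − 0.034) = £734,883.72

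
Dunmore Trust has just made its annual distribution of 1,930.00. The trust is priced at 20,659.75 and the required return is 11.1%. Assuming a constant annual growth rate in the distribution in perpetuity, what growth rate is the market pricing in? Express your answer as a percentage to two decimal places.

1.61%

P = D₀(1+g)/(r−g) ⇒ P(r−g) = D₀(1+g) ⇒ g(P+D₀) = P·r − D₀
g = (P·r − D₀)/(P + D₀) = (20,659.75×0.111 − 1,930.00) / (20,659.75 + 1,930.00) = 0.016080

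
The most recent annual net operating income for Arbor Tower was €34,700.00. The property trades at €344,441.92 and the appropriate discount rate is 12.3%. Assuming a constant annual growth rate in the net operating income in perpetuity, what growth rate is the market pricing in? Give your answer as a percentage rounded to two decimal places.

P = D₀(1+g)/(r−g) ⇒ P(r−g) = D₀(1+g) ⇒ g(P+D₀) = P·r − D₀
g = (P·r − D₀)/(P + D₀) = (€344,441.92×0.123 − €34,700.00) / (€344,441.92 + €34,700.00) = 0.020220

2.02%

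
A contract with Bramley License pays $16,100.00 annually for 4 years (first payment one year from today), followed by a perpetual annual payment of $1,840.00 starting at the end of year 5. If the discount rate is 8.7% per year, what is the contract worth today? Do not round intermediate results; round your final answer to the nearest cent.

$67653.69

PV of 4-year annuity: $16,100.00 × [1 − (1+0.087)^−4] / 0.087 = 52504.81135
Perpetuity value at year 4: $1,840.00 / 0.087 = 21149.42529
PV of perpetuity: 21149.42529 / (1+0.087)^4 = 15148.87542
Total PV = 52504.81135 + 15148.87542 = 67653.68677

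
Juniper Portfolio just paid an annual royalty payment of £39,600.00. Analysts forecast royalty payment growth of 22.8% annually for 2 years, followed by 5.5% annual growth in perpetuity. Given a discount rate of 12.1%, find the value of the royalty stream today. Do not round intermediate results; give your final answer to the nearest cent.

£850507.76

D_1 = 48628.80000
D_2 = 59716.16640
Terminal value at year 2: TV = D_2×(1+g_2)/(r−g_2) = 63000.55555/0.066 = 954553.87200
P_0 = D_1/(1+r)^1 + D_2/(1+r)^2 + TV/(1+r)^2
    = 43379.83943 + 47520.46639 + 759607.45511 = 850507.76093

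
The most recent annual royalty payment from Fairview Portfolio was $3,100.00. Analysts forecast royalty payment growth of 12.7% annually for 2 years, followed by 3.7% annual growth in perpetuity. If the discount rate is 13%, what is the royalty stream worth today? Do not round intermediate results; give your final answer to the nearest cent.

D_1 = 3493.70000
D_2 = 3937.39990
Terminal value at year 2: TV = D_2×(1+g_2)/(r−g_2) = 4083.08370/0.093 = 43904.12577
P_0 = D_1/(1+r)^1 + D_2/(1+r)^2 + TV/(1+r)^2
    = 3091.76991 + 3083.56167 + 34383.37048 = 40558.70206

$40558.70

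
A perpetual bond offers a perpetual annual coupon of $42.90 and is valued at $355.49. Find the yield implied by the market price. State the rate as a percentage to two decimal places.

P = C/r ⇒ r = C/P = $42.90/$355.49 = 0.120679

12.07%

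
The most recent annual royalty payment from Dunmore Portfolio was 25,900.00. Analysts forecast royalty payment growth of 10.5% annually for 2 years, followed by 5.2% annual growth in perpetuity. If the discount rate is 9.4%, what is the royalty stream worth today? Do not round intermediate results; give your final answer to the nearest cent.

714428.63

D_1 = 28619.50000
D_2 = 31624.54750
Terminal value at year 2: TV = D_2×(1+g_2)/(r−g_2) = 33269.02397/0.042 = 792119.61833
P_0 = D_1/(1+r)^1 + D_2/(1+r)^2 + TV/(1+r)^2
    = 26160.42048 + 26423.45944 + 661844.74592 = 714428.62584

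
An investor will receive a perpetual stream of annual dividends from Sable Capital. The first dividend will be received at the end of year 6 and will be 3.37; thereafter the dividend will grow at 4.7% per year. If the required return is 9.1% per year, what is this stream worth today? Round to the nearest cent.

49.55

Value at end of year 5: C₁ / (r − g) = 3.37 / (0.091 − 0.047) = 76.5909
Discount to today: PV = 76.5909 / (1 + 0.091)^5 = 76.5909 / 1.545695 = 49.55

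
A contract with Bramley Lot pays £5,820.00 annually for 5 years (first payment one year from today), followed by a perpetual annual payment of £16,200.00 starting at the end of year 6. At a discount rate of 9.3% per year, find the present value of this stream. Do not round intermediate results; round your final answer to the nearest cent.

£134131.30

PV of 5-year annuity: £5,820.00 × [1 − (1+0.093)^−5] / 0.093 = 22462.64957
Perpetuity value at year 5: £16,200.00 / 0.093 = 174193.54839
PV of perpetuity: 174193.54839 / (1+0.093)^5 = 111668.64753
Total PV = 22462.64957 + 111668.64753 = 134131.29710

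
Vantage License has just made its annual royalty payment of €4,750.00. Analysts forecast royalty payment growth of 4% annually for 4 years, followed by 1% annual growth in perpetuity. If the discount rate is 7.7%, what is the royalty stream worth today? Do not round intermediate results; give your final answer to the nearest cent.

D_1 = 4940.00000
D_2 = 5137.60000
D_3 = 5343.10400
D_4 = 5556.82816
Terminal value at year 4: TV = D_4×(1+g_2)/(r−g_2) = 5612.39644/0.067 = 83767.11107
P_0 = D_1/(1+r)^1 + D_2/(1+r)^2 + D_3/(1+r)^3 + D_4/(1+r)^4 + TV/(1+r)^4
    = 4586.81523 + 4429.23662 + 4277.07157 + 4130.13411 + 62260.23057 = 79683.48810

€79683.49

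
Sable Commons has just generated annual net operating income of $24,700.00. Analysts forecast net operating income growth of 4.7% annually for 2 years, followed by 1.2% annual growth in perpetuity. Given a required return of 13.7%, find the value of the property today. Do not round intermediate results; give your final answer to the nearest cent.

D_1 = 25860.90000
D_2 = 27076.36230
Terminal value at year 2: TV = D_2×(1+g_2)/(r−g_2) = 27401.27865/0.125 = 219210.22918
P_0 = D_1/(1+r)^1 + D_2/(1+r)^2 + TV/(1+r)^2
    = 22744.85488 + 20944.47059 + 169566.43390 = 213255.75937

$213255.76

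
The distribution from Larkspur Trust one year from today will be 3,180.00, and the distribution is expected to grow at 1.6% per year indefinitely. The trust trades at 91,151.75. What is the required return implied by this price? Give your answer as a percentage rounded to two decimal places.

P = D₁/(r − g) ⇒ r = D₁/P + g = 3,180.0000/91,151.75 + 0.016 = 0.034887 + 0.016 = 0.050887

5.09%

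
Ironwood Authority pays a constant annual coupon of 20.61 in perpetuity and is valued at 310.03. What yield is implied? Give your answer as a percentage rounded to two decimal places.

P = C/r ⇒ r = C/P = 20.61/310.03 = 0.066477

6.65%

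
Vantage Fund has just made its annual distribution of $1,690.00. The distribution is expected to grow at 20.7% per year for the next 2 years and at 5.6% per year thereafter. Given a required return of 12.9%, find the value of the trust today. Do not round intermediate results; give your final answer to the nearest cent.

D_1 = 2039.83000
D_2 = 2462.07481
Terminal value at year 2: TV = D_2×(1+g_2)/(r−g_2) = 2599.95100/0.073 = 35615.76711
P_0 = D_1/(1+r)^1 + D_2/(1+r)^2 + TV/(1+r)^2
    = 1806.75819 + 1931.58294 + 27941.80253 = 31680.14366

$31680.14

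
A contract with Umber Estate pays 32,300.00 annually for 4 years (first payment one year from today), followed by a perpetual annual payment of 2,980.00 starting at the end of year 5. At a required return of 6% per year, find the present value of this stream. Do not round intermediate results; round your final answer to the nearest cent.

151263.56

PV of 4-year annuity: 32,300.00 × [1 − (1+0.06)^−4] / 0.06 = 111922.91129
Perpetuity value at year 4: 2,980.00 / 0.06 = 49666.66667
PV of perpetuity: 49666.66667 / (1+0.06)^4 = 39340.65194
Total PV = 111922.91129 + 39340.65194 = 151263.56323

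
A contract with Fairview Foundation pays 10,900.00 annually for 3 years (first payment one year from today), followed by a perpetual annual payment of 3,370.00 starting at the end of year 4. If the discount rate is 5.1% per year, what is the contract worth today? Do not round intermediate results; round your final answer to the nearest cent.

86546.13

PV of 3-year annuity: 10,900.00 × [1 − (1+0.051)^−3] / 0.051 = 29627.87030
Perpetuity value at year 3: 3,370.00 / 0.051 = 66078.43137
PV of perpetuity: 66078.43137 / (1+0.051)^3 = 56918.25496
Total PV = 29627.87030 + 56918.25496 = 86546.12526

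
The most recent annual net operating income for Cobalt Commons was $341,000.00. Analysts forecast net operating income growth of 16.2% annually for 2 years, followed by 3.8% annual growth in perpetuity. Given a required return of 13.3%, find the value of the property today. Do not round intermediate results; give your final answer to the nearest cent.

$4627455.70

D_1 = 396242.00000
D_2 = 460433.20400
Terminal value at year 2: TV = D_2×(1+g_2)/(r−g_2) = 477929.66575/0.095 = 5030838.58686
P_0 = D_1/(1+r)^1 + D_2/(1+r)^2 + TV/(1+r)^2
    = 349728.15534 + 358679.71448 + 3919047.82768 = 4627455.69750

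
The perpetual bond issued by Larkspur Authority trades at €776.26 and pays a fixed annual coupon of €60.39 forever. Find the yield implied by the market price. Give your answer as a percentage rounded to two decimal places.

7.78%

P = C/r ⇒ r = C/P = €60.39/€776.26 = 0.077796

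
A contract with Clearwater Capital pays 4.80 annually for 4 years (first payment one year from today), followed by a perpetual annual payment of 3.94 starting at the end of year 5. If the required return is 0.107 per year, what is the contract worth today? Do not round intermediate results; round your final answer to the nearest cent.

PV of 4-year annuity: 4.80 × [1 − (1+0.107)^−4] / 0.107 = 14.98763
Perpetuity value at year 4: 3.94 / 0.107 = 36.82243
PV of perpetuity: 36.82243 / (1+0.107)^4 = 24.52008
Total PV = 14.98763 + 24.52008 = 39.50771

39.51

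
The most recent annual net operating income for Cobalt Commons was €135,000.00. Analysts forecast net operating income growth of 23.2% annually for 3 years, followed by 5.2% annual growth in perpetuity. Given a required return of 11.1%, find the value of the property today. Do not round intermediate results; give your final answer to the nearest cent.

€3782166.79

D_1 = 166320.00000
D_2 = 204906.24000
D_3 = 252444.48768
Terminal value at year 3: TV = D_3×(1+g_2)/(r−g_2) = 265571.60104/0.059 = 4501213.57694
P_0 = D_1/(1+r)^1 + D_2/(1+r)^2 + D_3/(1+r)^3 + TV/(1+r)^3
    = 149702.97030 + 166007.25419 + 184087.25217 + 3282369.30991 = 3782166.78657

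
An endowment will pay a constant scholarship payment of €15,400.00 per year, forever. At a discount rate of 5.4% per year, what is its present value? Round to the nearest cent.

Level perpetuity: PV = C / r = €15,400.00 / 0.054 = €285,185.19

€285185.19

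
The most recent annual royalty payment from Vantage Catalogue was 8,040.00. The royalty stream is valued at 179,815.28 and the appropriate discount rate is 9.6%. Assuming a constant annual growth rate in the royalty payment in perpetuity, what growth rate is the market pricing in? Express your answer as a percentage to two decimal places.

4.91%

P = D₀(1+g)/(r−g) ⇒ P(r−g) = D₀(1+g) ⇒ g(P+D₀) = P·r − D₀
g = (P·r − D₀)/(P + D₀) = (179,815.28×0.096 − 8,040.00) / (179,815.28 + 8,040.00) = 0.049092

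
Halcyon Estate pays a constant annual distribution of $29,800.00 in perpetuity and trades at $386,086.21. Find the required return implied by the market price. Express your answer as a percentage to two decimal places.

P = C/r ⇒ r = C/P = $29,800.00/$386,086.21 = 0.077185

7.72%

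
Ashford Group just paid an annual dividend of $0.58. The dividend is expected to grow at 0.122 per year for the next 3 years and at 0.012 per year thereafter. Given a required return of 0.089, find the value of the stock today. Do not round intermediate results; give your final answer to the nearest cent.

D_1 = 0.65076
D_2 = 0.73015
D_3 = 0.81923
Terminal value at year 3: TV = D_3×(1+g_2)/(r−g_2) = 0.82906/0.077 = 10.76704
P_0 = D_1/(1+r)^1 + D_2/(1+r)^2 + D_3/(1+r)^3 + TV/(1+r)^3
    = 0.59758 + 0.61568 + 0.63434 + 8.33706 = 10.18466

$10.18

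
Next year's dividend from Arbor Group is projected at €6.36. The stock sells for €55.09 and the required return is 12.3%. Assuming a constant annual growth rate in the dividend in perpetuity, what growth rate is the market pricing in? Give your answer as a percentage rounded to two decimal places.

0.76%

P = D₁/(r−g) ⇒ g = r − D₁/P = 0.123 − €6.36/€55.09 = 0.007553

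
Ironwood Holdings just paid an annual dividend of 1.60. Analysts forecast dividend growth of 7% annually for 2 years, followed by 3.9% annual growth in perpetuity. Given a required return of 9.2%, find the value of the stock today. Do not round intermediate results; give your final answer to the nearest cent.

33.22

D_1 = 1.71200
D_2 = 1.83184
Terminal value at year 2: TV = D_2×(1+g_2)/(r−g_2) = 1.90328/0.053 = 35.91098
P_0 = D_1/(1+r)^1 + D_2/(1+r)^2 + TV/(1+r)^2
    = 1.56777 + 1.53618 + 30.11494 = 33.21888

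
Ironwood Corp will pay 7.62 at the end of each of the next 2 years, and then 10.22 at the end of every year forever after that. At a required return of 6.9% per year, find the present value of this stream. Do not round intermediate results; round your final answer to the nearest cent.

143.41

PV of 2-year annuity: 7.62 × [1 − (1+0.069)^−2] / 0.069 = 13.79622
Perpetuity value at year 2: 10.22 / 0.069 = 148.11594
PV of perpetuity: 148.11594 / (1+0.069)^2 = 129.61235
Total PV = 13.79622 + 129.61235 = 143.40857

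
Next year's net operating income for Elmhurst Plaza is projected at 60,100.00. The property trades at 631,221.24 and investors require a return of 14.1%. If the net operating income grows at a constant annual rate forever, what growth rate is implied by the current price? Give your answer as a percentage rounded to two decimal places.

P = D₁/(r−g) ⇒ g = r − D₁/P = 0.141 − 60,100.00/631,221.24 = 0.045788

4.58%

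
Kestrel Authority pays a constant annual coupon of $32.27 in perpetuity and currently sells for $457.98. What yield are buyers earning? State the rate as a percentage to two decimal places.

P = C/r ⇒ r = C/P = $32.27/$457.98 = 0.070462

7.05%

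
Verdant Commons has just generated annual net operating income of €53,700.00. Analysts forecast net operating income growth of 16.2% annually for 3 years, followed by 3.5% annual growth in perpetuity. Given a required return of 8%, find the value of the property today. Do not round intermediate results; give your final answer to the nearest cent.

€1725154.15

D_1 = 62399.40000
D_2 = 72508.10280
D_3 = 84254.41545
Terminal value at year 3: TV = D_3×(1+g_2)/(r−g_2) = 87203.31999/0.045 = 1937851.55543
P_0 = D_1/(1+r)^1 + D_2/(1+r)^2 + D_3/(1+r)^3 + TV/(1+r)^3
    = 57777.22222 + 62164.01132 + 66883.87144 + 1538329.04301 = 1725154.14799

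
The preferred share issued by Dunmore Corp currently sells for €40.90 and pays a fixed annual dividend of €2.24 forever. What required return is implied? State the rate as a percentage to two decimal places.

P = C/r ⇒ r = C/P = €2.24/€40.90 = 0.054768

5.48%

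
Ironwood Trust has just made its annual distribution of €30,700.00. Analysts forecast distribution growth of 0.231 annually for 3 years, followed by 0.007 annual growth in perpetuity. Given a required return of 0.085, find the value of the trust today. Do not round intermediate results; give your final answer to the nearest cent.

€698024.24

D_1 = 37791.70000
D_2 = 46521.58270
D_3 = 57268.06830
Terminal value at year 3: TV = D_3×(1+g_2)/(r−g_2) = 57668.94478/0.078 = 739345.44592
P_0 = D_1/(1+r)^1 + D_2/(1+r)^2 + D_3/(1+r)^3 + TV/(1+r)^3
    = 34831.05991 + 39518.00437 + 44835.63446 + 578839.53715 = 698024.23589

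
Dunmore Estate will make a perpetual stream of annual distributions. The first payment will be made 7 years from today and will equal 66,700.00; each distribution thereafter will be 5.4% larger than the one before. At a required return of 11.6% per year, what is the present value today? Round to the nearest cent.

Value at end of year 6: C₁ / (r − g) = 66,700.00 / (0.116 − 0.054) = 1,075,806.4516
Discount to today: PV = 1,075,806.4516 / (1 + 0.116)^6 = 1,075,806.4516 / 1.931902 = 556,863.79

556863.79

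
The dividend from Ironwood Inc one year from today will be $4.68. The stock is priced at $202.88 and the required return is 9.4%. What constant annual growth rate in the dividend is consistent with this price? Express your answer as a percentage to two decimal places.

7.09%

P = D₁/(r−g) ⇒ g = r − D₁/P = 0.094 − $4.68/$202.88 = 0.070932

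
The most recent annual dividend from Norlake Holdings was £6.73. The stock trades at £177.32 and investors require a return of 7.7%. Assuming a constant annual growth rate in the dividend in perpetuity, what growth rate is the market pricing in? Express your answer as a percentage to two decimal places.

3.76%

P = D₀(1+g)/(r−g) ⇒ P(r−g) = D₀(1+g) ⇒ g(P+D₀) = P·r − D₀
g = (P·r − D₀)/(P + D₀) = (£177.32×0.077 − £6.73) / (£177.32 + £6.73) = 0.037618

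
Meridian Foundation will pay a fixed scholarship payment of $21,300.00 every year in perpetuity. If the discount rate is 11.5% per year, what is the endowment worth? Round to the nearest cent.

$185217.39

Level perpetuity: PV = C / r = $21,300.00 / 0.115 = $185,217.39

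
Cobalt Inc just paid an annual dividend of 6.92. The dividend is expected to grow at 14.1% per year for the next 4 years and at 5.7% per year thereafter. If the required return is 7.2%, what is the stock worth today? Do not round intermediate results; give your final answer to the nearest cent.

D_1 = 7.89572
D_2 = 9.00902
D_3 = 10.27929
D_4 = 11.72867
Terminal value at year 4: TV = D_4×(1+g_2)/(r−g_2) = 12.39720/0.015 = 826.48010
P_0 = D_1/(1+r)^1 + D_2/(1+r)^2 + D_3/(1+r)^3 + D_4/(1+r)^4 + TV/(1+r)^4
    = 7.36541 + 7.83949 + 8.34408 + 8.88116 + 625.82551 = 658.25565

658.26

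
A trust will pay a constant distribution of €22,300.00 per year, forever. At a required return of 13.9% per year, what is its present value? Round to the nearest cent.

€160431.65

Level perpetuity: PV = C / r = €22,300.00 / 0.139 = €160,431.65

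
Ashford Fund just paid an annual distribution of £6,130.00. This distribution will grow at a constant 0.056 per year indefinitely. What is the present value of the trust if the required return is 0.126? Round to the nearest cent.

£92475.43

D₁ = D₀ × (1 + g) = £6,130.00 × 1.056 = £6,473.2800
Growing perpetuity: P = D₁ / (r − g) = £6,473.2800 / (0.126 − 0.056) = £92,475.43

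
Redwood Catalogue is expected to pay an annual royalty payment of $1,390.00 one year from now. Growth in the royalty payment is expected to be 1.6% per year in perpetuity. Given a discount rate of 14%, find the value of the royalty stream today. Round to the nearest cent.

Growing perpetuity: P = D₁ / (r − g) = $1,390.0000 / (0.14 − 0.016) = $11,209.68

$11209.68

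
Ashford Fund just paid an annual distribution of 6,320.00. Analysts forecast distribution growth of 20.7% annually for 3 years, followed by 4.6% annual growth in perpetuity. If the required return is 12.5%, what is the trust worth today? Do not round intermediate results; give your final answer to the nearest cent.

125204.86

D_1 = 7628.24000
D_2 = 9207.28568
D_3 = 11113.19382
Terminal value at year 3: TV = D_3×(1+g_2)/(r−g_2) = 11624.40073/0.079 = 147144.31305
P_0 = D_1/(1+r)^1 + D_2/(1+r)^2 + D_3/(1+r)^3 + TV/(1+r)^3
    = 6780.65778 + 7274.89239 + 7805.15121 + 103344.15402 = 125204.85540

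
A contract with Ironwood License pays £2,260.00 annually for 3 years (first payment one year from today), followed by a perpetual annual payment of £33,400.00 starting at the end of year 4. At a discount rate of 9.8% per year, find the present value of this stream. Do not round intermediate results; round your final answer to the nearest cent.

£263102.27

PV of 3-year annuity: £2,260.00 × [1 − (1+0.098)^−3] / 0.098 = 5640.13374
Perpetuity value at year 3: £33,400.00 / 0.098 = 340816.32653
PV of perpetuity: 340816.32653 / (1+0.098)^3 = 257462.13765
Total PV = 5640.13374 + 257462.13765 = 263102.27139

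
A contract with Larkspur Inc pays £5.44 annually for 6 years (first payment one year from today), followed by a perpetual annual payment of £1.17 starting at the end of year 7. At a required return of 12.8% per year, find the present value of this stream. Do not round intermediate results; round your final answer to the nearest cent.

PV of 6-year annuity: £5.44 × [1 − (1+0.128)^−6] / 0.128 = 21.86833
Perpetuity value at year 6: £1.17 / 0.128 = 9.14062
PV of perpetuity: 9.14062 / (1+0.128)^6 = 4.43733
Total PV = 21.86833 + 4.43733 = 26.30566

£26.31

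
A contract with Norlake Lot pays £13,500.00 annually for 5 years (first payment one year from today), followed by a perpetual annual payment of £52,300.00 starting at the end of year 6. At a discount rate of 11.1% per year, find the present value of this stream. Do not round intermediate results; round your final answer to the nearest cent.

PV of 5-year annuity: £13,500.00 × [1 − (1+0.111)^−5] / 0.111 = 49769.35132
Perpetuity value at year 5: £52,300.00 / 0.111 = 471171.17117
PV of perpetuity: 471171.17117 / (1+0.111)^5 = 278361.01754
Total PV = 49769.35132 + 278361.01754 = 328130.36886

£328130.37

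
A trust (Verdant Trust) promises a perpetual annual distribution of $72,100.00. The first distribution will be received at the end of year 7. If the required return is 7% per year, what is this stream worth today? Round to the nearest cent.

Value at end of year 6: C / r = $72,100.00 / 0.07 = $1,030,000.0000
Discount to today: PV = $1,030,000.0000 / (1 + 0.07)^6 = $1,030,000.0000 / 1.500730 = $686,332.49

$686332.49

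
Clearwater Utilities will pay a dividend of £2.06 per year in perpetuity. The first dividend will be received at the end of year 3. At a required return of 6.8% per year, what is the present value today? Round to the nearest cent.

£26.56

Value at end of year 2: C / r = £2.06 / 0.068 = £30.2941
Discount to today: PV = £30.2941 / (1 + 0.068)^2 = £30.2941 / 1.140624 = £26.56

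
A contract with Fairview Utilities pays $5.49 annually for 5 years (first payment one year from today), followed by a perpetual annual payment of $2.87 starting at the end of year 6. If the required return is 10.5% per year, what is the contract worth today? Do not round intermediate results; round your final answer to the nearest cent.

PV of 5-year annuity: $5.49 × [1 − (1+0.105)^−5] / 0.105 = 20.54829
Perpetuity value at year 5: $2.87 / 0.105 = 27.33333
PV of perpetuity: 27.33333 / (1+0.105)^5 = 16.59133
Total PV = 20.54829 + 16.59133 = 37.13962

$37.14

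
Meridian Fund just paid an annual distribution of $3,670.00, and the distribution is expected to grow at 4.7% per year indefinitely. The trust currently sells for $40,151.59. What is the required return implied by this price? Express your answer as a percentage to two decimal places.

14.27%

D₁ = $3,670.00 × 1.047 = $3,842.4900
P = D₁/(r − g) ⇒ r = D₁/P + g = $3,842.4900/$40,151.59 + 0.047 = 0.095700 + 0.047 = 0.142700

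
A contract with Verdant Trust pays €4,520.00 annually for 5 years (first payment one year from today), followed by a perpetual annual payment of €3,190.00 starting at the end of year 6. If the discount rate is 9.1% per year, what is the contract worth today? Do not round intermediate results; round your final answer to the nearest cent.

PV of 5-year annuity: €4,520.00 × [1 − (1+0.091)^−5] / 0.091 = 17535.70072
Perpetuity value at year 5: €3,190.00 / 0.091 = 35054.94505
PV of perpetuity: 35054.94505 / (1+0.091)^5 = 22679.08547
Total PV = 17535.70072 + 22679.08547 = 40214.78620

€40214.79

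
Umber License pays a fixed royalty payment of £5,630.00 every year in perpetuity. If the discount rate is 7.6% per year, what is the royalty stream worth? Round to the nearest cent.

£74078.95

Level perpetuity: PV = C / r = £5,630.00 / 0.076 = £74,078.95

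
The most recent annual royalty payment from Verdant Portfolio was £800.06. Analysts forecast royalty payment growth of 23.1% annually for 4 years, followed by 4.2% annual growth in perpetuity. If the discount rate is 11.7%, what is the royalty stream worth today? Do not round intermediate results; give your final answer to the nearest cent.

£20500.85

D_1 = 984.87386
D_2 = 1212.37972
D_3 = 1492.43944
D_4 = 1837.19295
Terminal value at year 4: TV = D_4×(1+g_2)/(r−g_2) = 1914.35505/0.075 = 25524.73402
P_0 = D_1/(1+r)^1 + D_2/(1+r)^2 + D_3/(1+r)^3 + D_4/(1+r)^4 + TV/(1+r)^4
    = 881.71339 + 971.70026 + 1070.87110 + 1180.16322 + 16396.40106 = 20500.84903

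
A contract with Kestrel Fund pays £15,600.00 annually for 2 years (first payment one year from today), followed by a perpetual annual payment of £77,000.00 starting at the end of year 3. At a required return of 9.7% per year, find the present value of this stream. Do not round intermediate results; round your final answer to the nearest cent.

PV of 2-year annuity: £15,600.00 × [1 − (1+0.097)^−2] / 0.097 = 27183.77542
Perpetuity value at year 2: £77,000.00 / 0.097 = 793814.43299
PV of perpetuity: 793814.43299 / (1+0.097)^2 = 659638.10557
Total PV = 27183.77542 + 659638.10557 = 686821.88100

£686821.88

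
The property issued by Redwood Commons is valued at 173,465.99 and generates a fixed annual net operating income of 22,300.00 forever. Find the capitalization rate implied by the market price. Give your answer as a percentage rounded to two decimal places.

P = C/r ⇒ r = C/P = 22,300.00/173,465.99 = 0.128555

12.86%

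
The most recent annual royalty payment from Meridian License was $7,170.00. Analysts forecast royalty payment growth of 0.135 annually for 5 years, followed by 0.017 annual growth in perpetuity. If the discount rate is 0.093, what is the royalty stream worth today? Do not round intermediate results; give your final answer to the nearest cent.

$156053.09

D_1 = 8137.95000
D_2 = 9236.57325
D_3 = 10483.51064
D_4 = 11898.78457
D_5 = 13505.12049
Terminal value at year 5: TV = D_5×(1+g_2)/(r−g_2) = 13734.70754/0.076 = 180719.83607
P_0 = D_1/(1+r)^1 + D_2/(1+r)^2 + D_3/(1+r)^3 + D_4/(1+r)^4 + D_5/(1+r)^5 + TV/(1+r)^5
    = 7445.51693 + 7731.62096 + 8028.71893 + 8337.23329 + 8657.60273 + 115852.39443 = 156053.08727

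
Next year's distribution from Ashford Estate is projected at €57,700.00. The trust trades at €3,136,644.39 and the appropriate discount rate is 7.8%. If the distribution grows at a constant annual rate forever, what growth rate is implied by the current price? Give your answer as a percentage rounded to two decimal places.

5.96%

P = D₁/(r−g) ⇒ g = r − D₁/P = 0.078 − €57,700.00/€3,136,644.39 = 0.059605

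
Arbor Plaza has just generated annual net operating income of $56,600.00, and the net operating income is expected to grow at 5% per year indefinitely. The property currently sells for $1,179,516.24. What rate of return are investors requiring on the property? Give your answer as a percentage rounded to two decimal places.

D₁ = $56,600.00 × 1.05 = $59,430.0000
P = D₁/(r − g) ⇒ r = D₁/P + g = $59,430.0000/$1,179,516.24 + 0.05 = 0.050385 + 0.05 = 0.100385

10.04%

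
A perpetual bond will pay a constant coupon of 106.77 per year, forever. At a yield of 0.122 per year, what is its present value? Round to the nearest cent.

875.16

Level perpetuity: PV = C / r = 106.77 / 0.122 = 875.16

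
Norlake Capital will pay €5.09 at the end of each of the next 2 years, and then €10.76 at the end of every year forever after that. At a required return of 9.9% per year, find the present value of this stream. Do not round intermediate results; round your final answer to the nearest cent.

PV of 2-year annuity: €5.09 × [1 − (1+0.099)^−2] / 0.099 = 8.84575
Perpetuity value at year 2: €10.76 / 0.099 = 108.68687
PV of perpetuity: 108.68687 / (1+0.099)^2 = 89.98740
Total PV = 8.84575 + 89.98740 = 98.83315

€98.83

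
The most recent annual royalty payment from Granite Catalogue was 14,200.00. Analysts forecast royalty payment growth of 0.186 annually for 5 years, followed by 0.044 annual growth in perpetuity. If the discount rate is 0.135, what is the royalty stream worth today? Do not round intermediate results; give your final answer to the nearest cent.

D_1 = 16841.20000
D_2 = 19973.66320
D_3 = 23688.76456
D_4 = 28094.87476
D_5 = 33320.52147
Terminal value at year 5: TV = D_5×(1+g_2)/(r−g_2) = 34786.62441/0.091 = 382270.59794
P_0 = D_1/(1+r)^1 + D_2/(1+r)^2 + D_3/(1+r)^3 + D_4/(1+r)^4 + D_5/(1+r)^5 + TV/(1+r)^5
    = 14838.06167 + 15504.79396 + 16201.48514 + 16929.48139 + 17690.18937 + 202951.18350 = 284115.19503

284115.20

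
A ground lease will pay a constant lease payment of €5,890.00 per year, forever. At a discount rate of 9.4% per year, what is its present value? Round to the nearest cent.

€62659.57

Level perpetuity: PV = C / r = €5,890.00 / 0.094 = €62,659.57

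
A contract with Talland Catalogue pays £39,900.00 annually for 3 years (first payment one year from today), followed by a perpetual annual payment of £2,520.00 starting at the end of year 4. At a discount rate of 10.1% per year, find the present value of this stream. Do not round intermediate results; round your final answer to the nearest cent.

£117745.61

PV of 3-year annuity: £39,900.00 × [1 − (1+0.101)^−3] / 0.101 = 99050.96763
Perpetuity value at year 3: £2,520.00 / 0.101 = 24950.49505
PV of perpetuity: 24950.49505 / (1+0.101)^3 = 18694.64446
Total PV = 99050.96763 + 18694.64446 = 117745.61210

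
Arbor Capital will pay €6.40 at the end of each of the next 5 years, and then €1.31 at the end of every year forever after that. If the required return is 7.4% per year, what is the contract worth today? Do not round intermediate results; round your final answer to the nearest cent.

PV of 5-year annuity: €6.40 × [1 − (1+0.074)^−5] / 0.074 = 25.96259
Perpetuity value at year 5: €1.31 / 0.074 = 17.70270
PV of perpetuity: 17.70270 / (1+0.074)^5 = 12.38848
Total PV = 25.96259 + 12.38848 = 38.35108

€38.35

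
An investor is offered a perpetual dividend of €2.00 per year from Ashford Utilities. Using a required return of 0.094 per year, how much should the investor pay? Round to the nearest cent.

€21.28

Level perpetuity: PV = C / r = €2.00 / 0.094 = €21.28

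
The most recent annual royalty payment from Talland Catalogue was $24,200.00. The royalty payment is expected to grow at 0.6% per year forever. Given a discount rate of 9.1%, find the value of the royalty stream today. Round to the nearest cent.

D₁ = D₀ × (1 + g) = $24,200.00 × 1.006 = $24,345.2000
Growing perpetuity: P = D₁ / (r − g) = $24,345.2000 / (0.091 − 0.006) = $286,414.12

$286414.12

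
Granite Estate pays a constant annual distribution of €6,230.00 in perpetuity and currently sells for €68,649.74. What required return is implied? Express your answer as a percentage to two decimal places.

P = C/r ⇒ r = C/P = €6,230.00/€68,649.74 = 0.090751

9.08%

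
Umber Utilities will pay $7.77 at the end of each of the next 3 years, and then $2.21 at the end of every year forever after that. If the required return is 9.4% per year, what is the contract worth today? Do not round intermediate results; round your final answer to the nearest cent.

PV of 3-year annuity: $7.77 × [1 − (1+0.094)^−3] / 0.094 = 19.52879
Perpetuity value at year 3: $2.21 / 0.094 = 23.51064
PV of perpetuity: 23.51064 / (1+0.094)^3 = 17.95612
Total PV = 19.52879 + 17.95612 = 37.48491

$37.48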